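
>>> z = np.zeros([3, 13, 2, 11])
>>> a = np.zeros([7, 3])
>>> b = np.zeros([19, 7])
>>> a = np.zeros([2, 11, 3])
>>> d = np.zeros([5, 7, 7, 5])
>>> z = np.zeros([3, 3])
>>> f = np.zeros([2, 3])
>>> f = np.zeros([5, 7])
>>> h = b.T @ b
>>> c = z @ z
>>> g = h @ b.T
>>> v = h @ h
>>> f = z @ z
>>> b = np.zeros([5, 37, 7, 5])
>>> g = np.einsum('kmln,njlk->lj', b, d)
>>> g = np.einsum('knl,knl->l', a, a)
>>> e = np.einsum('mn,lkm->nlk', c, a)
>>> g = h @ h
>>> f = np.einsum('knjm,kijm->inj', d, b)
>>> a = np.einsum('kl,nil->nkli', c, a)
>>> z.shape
(3, 3)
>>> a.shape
(2, 3, 3, 11)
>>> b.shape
(5, 37, 7, 5)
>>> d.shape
(5, 7, 7, 5)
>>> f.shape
(37, 7, 7)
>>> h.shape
(7, 7)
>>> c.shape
(3, 3)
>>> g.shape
(7, 7)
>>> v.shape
(7, 7)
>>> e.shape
(3, 2, 11)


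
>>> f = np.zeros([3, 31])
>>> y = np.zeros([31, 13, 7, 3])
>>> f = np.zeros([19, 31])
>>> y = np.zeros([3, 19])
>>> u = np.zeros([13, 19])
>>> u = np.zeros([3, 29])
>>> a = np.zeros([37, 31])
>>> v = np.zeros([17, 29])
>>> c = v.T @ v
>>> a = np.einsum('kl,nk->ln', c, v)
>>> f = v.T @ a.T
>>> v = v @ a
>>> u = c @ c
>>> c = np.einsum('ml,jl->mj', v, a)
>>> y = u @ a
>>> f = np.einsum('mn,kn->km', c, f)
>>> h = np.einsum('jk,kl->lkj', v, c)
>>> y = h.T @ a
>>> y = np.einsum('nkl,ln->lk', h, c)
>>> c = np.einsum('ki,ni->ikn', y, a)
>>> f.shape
(29, 17)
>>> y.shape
(17, 17)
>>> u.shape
(29, 29)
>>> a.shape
(29, 17)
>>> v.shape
(17, 17)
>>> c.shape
(17, 17, 29)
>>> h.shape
(29, 17, 17)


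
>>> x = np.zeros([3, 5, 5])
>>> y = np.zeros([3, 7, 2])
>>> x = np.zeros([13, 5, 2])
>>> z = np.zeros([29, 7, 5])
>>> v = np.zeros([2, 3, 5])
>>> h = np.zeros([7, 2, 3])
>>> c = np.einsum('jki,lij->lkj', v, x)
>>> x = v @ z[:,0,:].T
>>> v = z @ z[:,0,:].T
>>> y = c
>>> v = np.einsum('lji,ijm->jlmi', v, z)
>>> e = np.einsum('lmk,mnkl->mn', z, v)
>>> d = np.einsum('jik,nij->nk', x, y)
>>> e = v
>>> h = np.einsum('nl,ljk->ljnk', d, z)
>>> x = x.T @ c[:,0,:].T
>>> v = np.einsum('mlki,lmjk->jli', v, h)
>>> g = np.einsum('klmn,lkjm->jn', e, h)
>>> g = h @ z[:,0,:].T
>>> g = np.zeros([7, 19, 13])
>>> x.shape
(29, 3, 13)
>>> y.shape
(13, 3, 2)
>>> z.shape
(29, 7, 5)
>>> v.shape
(13, 29, 29)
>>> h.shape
(29, 7, 13, 5)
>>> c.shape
(13, 3, 2)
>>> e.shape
(7, 29, 5, 29)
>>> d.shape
(13, 29)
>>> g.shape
(7, 19, 13)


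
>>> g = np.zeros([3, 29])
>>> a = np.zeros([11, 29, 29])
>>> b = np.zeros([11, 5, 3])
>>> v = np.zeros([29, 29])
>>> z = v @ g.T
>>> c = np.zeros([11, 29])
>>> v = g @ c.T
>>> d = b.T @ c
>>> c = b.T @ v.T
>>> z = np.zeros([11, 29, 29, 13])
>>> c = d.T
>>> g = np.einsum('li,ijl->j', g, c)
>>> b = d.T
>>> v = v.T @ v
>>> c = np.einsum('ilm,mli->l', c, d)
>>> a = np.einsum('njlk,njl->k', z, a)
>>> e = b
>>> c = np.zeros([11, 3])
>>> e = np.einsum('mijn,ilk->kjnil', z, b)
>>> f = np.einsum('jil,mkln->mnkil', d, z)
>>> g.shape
(5,)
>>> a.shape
(13,)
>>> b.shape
(29, 5, 3)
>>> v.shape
(11, 11)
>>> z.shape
(11, 29, 29, 13)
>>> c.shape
(11, 3)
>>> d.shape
(3, 5, 29)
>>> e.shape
(3, 29, 13, 29, 5)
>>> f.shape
(11, 13, 29, 5, 29)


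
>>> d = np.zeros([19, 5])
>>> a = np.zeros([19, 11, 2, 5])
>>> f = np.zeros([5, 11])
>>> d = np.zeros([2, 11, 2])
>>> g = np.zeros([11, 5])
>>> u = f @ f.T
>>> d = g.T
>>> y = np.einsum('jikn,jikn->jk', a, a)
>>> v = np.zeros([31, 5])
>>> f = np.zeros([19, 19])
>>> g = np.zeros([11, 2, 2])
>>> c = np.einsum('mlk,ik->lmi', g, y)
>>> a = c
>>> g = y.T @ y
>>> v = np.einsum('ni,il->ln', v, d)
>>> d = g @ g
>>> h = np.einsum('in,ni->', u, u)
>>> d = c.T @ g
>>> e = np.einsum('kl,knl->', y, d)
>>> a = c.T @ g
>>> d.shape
(19, 11, 2)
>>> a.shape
(19, 11, 2)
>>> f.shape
(19, 19)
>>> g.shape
(2, 2)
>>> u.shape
(5, 5)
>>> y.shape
(19, 2)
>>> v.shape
(11, 31)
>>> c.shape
(2, 11, 19)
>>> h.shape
()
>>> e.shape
()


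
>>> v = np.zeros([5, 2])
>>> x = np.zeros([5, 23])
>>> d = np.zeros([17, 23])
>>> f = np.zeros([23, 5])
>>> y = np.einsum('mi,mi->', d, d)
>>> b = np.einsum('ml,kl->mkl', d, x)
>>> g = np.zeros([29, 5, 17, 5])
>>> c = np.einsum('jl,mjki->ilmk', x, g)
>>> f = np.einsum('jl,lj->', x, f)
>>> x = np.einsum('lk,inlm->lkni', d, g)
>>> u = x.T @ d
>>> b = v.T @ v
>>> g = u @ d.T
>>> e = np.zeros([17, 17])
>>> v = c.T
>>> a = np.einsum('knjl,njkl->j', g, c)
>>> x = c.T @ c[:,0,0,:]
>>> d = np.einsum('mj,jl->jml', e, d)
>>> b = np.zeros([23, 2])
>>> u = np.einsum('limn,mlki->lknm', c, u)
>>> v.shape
(17, 29, 23, 5)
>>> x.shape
(17, 29, 23, 17)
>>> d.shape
(17, 17, 23)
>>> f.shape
()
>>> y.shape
()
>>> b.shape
(23, 2)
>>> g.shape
(29, 5, 23, 17)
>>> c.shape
(5, 23, 29, 17)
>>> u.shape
(5, 23, 17, 29)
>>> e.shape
(17, 17)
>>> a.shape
(23,)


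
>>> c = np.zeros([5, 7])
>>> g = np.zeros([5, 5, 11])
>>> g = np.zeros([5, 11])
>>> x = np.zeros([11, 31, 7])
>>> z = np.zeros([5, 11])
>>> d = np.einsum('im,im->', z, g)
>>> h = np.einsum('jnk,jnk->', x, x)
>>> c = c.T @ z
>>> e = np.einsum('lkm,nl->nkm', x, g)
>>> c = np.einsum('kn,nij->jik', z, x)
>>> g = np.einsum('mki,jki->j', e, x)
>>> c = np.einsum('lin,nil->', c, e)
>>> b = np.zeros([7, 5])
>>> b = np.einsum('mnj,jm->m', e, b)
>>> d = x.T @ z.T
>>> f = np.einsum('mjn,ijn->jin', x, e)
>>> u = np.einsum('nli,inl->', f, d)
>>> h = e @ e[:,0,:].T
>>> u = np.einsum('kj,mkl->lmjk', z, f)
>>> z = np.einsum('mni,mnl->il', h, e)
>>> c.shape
()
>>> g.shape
(11,)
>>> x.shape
(11, 31, 7)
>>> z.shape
(5, 7)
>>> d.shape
(7, 31, 5)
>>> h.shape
(5, 31, 5)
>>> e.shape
(5, 31, 7)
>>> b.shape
(5,)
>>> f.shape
(31, 5, 7)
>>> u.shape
(7, 31, 11, 5)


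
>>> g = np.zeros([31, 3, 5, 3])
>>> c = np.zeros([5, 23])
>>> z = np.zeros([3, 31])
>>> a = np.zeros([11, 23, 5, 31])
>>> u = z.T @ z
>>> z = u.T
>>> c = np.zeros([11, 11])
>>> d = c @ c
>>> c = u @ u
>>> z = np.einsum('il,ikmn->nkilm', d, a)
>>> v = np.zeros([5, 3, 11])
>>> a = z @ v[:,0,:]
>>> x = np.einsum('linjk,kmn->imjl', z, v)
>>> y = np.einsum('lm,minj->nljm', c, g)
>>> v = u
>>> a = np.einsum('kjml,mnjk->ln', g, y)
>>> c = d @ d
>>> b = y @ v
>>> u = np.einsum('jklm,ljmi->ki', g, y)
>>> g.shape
(31, 3, 5, 3)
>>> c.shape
(11, 11)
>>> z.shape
(31, 23, 11, 11, 5)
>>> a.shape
(3, 31)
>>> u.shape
(3, 31)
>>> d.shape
(11, 11)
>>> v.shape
(31, 31)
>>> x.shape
(23, 3, 11, 31)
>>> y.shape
(5, 31, 3, 31)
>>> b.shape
(5, 31, 3, 31)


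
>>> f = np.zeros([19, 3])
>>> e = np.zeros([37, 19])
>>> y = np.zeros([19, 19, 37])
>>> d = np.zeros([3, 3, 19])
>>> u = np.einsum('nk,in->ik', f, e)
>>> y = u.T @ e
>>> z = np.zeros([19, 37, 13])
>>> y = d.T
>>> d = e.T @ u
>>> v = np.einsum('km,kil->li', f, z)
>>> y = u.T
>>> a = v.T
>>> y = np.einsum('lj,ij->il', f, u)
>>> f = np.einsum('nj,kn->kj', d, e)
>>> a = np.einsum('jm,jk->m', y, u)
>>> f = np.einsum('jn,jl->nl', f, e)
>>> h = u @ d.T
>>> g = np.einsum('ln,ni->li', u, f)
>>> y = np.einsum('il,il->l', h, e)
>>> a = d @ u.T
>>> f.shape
(3, 19)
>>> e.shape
(37, 19)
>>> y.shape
(19,)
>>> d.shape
(19, 3)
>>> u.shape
(37, 3)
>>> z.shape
(19, 37, 13)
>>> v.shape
(13, 37)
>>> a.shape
(19, 37)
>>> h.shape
(37, 19)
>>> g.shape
(37, 19)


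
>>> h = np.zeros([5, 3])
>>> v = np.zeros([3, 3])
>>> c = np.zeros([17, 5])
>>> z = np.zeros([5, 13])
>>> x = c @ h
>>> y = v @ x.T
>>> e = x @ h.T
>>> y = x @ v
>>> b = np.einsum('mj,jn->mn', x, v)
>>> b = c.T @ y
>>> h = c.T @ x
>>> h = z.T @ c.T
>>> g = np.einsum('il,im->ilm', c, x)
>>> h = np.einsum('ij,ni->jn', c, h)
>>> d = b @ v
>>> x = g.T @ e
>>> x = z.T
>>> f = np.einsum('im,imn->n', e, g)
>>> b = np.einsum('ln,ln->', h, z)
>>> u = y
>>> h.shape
(5, 13)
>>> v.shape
(3, 3)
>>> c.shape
(17, 5)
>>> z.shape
(5, 13)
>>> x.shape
(13, 5)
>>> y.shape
(17, 3)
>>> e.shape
(17, 5)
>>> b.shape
()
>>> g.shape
(17, 5, 3)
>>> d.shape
(5, 3)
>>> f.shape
(3,)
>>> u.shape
(17, 3)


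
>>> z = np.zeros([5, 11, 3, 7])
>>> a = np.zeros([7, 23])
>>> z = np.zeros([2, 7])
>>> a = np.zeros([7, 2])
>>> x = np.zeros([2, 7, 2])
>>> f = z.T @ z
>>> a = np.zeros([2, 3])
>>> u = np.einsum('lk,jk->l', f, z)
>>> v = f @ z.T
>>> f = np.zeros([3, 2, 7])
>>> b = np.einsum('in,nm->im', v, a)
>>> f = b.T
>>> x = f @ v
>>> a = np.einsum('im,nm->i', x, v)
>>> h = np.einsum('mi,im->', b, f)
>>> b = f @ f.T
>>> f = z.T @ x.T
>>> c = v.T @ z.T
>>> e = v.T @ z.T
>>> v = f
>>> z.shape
(2, 7)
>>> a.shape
(3,)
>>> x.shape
(3, 2)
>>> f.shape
(7, 3)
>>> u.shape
(7,)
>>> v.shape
(7, 3)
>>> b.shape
(3, 3)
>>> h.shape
()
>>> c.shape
(2, 2)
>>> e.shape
(2, 2)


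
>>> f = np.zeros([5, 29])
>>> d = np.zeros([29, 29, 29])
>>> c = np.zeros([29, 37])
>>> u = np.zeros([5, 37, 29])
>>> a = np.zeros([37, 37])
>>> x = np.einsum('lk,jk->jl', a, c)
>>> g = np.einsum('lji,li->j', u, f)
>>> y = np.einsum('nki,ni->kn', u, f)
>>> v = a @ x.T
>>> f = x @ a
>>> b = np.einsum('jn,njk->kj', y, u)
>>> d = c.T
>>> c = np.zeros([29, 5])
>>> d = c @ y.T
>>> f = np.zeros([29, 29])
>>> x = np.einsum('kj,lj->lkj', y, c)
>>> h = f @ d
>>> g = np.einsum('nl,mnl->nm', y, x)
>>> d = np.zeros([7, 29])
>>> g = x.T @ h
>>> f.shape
(29, 29)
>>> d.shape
(7, 29)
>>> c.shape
(29, 5)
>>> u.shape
(5, 37, 29)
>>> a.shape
(37, 37)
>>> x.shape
(29, 37, 5)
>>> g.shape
(5, 37, 37)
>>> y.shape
(37, 5)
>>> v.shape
(37, 29)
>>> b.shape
(29, 37)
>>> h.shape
(29, 37)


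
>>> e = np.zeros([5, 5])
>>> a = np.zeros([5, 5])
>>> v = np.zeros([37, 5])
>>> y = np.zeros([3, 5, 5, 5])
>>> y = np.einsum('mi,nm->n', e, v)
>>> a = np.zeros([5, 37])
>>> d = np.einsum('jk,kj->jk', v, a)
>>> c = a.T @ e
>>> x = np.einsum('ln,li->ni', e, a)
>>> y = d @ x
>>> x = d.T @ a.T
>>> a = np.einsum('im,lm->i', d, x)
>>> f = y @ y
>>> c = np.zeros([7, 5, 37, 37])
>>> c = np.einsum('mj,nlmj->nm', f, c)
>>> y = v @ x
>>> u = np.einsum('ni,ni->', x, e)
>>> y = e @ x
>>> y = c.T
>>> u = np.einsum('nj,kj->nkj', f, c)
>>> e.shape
(5, 5)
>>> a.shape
(37,)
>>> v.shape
(37, 5)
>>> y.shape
(37, 7)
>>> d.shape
(37, 5)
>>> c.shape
(7, 37)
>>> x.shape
(5, 5)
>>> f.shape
(37, 37)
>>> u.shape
(37, 7, 37)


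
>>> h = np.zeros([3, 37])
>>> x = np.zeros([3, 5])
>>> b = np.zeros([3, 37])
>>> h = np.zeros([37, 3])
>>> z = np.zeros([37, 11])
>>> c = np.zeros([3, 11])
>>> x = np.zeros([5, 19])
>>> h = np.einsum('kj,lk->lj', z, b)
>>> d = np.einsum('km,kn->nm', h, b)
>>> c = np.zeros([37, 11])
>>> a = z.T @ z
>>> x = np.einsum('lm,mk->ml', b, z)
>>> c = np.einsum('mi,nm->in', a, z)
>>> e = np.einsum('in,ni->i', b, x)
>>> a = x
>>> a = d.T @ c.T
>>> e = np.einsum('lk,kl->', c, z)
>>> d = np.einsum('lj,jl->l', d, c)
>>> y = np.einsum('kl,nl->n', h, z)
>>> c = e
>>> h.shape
(3, 11)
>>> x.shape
(37, 3)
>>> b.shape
(3, 37)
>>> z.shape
(37, 11)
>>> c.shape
()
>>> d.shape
(37,)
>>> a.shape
(11, 11)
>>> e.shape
()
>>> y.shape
(37,)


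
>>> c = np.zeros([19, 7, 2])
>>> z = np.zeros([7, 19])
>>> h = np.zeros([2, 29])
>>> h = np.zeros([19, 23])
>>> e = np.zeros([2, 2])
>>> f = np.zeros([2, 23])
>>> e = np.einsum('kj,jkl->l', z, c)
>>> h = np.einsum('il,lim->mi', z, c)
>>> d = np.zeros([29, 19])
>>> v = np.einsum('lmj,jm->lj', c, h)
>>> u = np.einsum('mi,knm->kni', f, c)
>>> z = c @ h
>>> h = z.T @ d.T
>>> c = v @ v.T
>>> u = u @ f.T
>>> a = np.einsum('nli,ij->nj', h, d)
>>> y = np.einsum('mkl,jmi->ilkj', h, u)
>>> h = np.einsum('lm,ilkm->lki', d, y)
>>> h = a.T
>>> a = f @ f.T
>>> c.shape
(19, 19)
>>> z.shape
(19, 7, 7)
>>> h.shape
(19, 7)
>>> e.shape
(2,)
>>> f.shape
(2, 23)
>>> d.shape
(29, 19)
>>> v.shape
(19, 2)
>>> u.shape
(19, 7, 2)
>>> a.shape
(2, 2)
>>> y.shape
(2, 29, 7, 19)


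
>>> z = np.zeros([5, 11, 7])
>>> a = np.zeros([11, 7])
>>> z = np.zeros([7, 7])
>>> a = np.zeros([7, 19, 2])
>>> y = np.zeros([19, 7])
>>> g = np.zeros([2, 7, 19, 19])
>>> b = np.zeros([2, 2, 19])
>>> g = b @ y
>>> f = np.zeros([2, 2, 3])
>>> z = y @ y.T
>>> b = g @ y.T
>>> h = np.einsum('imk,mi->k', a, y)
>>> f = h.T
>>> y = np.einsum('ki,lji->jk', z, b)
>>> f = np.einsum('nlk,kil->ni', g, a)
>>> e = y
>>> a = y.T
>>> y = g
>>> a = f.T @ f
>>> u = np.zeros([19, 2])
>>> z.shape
(19, 19)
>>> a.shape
(19, 19)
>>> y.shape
(2, 2, 7)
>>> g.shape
(2, 2, 7)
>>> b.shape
(2, 2, 19)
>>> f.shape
(2, 19)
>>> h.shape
(2,)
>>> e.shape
(2, 19)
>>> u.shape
(19, 2)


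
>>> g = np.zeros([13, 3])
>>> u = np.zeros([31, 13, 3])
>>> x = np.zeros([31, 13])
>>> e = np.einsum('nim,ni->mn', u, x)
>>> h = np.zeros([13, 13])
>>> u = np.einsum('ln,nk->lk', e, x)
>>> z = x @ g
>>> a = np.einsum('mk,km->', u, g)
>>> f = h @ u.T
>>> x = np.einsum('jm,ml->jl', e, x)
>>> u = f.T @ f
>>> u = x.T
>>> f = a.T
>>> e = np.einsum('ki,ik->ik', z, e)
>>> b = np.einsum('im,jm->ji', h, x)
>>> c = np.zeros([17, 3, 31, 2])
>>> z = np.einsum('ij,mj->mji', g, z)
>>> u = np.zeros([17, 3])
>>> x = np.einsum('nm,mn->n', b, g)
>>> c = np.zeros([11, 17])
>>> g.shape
(13, 3)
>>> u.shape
(17, 3)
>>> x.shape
(3,)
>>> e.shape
(3, 31)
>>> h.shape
(13, 13)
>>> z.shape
(31, 3, 13)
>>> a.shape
()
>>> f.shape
()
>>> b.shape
(3, 13)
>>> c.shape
(11, 17)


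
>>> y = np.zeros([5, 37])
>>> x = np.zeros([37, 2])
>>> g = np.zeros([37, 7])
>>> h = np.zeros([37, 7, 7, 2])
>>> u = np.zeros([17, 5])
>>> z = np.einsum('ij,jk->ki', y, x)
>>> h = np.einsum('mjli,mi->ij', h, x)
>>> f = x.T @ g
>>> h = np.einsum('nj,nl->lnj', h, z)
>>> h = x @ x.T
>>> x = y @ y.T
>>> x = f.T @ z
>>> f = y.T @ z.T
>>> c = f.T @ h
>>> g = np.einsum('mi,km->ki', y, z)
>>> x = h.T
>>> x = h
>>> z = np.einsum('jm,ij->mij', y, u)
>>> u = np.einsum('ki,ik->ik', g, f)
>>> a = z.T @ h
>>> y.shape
(5, 37)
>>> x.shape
(37, 37)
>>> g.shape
(2, 37)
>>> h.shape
(37, 37)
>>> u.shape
(37, 2)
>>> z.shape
(37, 17, 5)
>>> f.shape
(37, 2)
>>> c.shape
(2, 37)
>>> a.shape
(5, 17, 37)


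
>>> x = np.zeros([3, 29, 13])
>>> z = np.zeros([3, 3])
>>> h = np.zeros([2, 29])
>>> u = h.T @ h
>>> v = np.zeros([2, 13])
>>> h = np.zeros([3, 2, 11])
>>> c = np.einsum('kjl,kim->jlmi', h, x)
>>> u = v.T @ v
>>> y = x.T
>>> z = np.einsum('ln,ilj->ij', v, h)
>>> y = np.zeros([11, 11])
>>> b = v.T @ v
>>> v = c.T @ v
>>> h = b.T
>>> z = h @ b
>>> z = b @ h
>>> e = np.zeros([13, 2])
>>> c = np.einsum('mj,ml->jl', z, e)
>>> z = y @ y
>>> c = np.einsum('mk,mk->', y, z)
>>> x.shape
(3, 29, 13)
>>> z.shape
(11, 11)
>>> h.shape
(13, 13)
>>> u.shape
(13, 13)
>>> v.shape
(29, 13, 11, 13)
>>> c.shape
()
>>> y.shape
(11, 11)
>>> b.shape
(13, 13)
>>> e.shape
(13, 2)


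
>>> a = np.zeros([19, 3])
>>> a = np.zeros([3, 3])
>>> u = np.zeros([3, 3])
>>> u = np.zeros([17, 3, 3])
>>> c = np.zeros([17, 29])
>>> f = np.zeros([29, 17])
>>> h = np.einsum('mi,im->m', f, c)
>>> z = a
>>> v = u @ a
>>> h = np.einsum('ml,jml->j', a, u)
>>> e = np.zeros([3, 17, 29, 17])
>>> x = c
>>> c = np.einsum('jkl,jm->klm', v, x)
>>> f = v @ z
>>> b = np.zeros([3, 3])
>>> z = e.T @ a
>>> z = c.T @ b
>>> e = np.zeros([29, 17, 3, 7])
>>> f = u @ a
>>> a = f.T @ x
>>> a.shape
(3, 3, 29)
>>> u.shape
(17, 3, 3)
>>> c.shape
(3, 3, 29)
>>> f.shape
(17, 3, 3)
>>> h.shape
(17,)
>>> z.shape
(29, 3, 3)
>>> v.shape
(17, 3, 3)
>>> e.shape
(29, 17, 3, 7)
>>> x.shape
(17, 29)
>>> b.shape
(3, 3)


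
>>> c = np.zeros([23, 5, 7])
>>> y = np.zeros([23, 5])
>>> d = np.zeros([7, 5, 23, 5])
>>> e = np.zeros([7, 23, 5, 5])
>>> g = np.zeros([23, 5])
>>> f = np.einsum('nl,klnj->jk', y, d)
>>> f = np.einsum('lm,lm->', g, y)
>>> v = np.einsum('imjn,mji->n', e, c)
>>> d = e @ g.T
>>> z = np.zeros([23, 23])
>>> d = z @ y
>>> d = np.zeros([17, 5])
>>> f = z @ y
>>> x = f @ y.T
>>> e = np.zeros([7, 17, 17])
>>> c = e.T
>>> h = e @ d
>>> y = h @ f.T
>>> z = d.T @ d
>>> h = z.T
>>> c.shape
(17, 17, 7)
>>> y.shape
(7, 17, 23)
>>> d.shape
(17, 5)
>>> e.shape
(7, 17, 17)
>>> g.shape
(23, 5)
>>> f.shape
(23, 5)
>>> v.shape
(5,)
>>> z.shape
(5, 5)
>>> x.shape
(23, 23)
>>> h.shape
(5, 5)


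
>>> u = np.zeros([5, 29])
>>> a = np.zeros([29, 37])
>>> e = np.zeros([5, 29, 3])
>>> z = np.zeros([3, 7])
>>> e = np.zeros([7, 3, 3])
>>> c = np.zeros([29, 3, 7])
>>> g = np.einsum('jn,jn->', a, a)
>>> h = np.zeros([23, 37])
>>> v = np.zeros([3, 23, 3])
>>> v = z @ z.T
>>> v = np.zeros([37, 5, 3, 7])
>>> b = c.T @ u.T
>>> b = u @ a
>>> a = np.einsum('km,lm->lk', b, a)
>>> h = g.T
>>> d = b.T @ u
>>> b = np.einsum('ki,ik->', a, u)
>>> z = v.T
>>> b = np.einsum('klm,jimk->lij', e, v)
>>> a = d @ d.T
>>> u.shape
(5, 29)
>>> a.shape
(37, 37)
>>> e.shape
(7, 3, 3)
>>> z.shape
(7, 3, 5, 37)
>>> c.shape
(29, 3, 7)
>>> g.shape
()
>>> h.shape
()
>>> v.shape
(37, 5, 3, 7)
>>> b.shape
(3, 5, 37)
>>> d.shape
(37, 29)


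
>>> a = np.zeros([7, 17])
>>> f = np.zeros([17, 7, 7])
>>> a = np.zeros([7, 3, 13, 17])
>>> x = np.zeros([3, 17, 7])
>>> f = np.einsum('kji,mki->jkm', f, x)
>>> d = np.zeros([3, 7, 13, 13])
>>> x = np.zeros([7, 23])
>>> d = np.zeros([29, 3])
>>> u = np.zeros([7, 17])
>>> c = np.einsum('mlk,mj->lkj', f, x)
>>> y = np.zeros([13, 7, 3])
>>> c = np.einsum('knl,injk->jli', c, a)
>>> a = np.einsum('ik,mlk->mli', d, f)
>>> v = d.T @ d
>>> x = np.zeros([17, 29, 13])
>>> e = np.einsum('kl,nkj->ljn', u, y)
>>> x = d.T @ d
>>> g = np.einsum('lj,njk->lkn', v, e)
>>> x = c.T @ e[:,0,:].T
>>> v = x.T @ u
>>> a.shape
(7, 17, 29)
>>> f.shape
(7, 17, 3)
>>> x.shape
(7, 23, 17)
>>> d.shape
(29, 3)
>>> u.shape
(7, 17)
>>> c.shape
(13, 23, 7)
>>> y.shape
(13, 7, 3)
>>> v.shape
(17, 23, 17)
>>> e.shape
(17, 3, 13)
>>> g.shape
(3, 13, 17)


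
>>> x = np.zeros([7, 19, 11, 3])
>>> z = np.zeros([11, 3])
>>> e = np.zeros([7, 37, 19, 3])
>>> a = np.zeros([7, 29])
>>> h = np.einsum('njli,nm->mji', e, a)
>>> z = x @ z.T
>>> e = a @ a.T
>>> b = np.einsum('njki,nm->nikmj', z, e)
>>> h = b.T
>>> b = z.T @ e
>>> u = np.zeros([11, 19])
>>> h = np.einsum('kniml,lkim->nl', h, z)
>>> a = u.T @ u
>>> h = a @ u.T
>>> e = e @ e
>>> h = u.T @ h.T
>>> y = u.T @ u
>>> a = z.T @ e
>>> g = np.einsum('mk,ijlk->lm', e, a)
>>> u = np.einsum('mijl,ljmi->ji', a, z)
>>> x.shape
(7, 19, 11, 3)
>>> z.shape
(7, 19, 11, 11)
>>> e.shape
(7, 7)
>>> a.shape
(11, 11, 19, 7)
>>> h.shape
(19, 19)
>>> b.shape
(11, 11, 19, 7)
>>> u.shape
(19, 11)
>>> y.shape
(19, 19)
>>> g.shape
(19, 7)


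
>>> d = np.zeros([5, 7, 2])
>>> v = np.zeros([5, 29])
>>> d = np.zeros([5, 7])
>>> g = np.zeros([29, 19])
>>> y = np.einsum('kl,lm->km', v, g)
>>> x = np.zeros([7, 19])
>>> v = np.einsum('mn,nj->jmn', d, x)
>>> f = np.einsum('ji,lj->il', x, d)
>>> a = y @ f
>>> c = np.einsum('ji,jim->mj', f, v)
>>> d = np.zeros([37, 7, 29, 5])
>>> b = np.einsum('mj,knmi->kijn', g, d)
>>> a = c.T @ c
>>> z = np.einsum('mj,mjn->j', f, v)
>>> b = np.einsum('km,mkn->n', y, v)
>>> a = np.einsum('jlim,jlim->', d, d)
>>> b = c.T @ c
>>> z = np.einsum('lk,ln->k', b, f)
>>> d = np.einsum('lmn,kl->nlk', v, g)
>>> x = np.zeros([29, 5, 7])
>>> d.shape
(7, 19, 29)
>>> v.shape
(19, 5, 7)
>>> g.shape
(29, 19)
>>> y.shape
(5, 19)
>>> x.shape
(29, 5, 7)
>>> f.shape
(19, 5)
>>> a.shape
()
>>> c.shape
(7, 19)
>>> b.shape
(19, 19)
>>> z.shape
(19,)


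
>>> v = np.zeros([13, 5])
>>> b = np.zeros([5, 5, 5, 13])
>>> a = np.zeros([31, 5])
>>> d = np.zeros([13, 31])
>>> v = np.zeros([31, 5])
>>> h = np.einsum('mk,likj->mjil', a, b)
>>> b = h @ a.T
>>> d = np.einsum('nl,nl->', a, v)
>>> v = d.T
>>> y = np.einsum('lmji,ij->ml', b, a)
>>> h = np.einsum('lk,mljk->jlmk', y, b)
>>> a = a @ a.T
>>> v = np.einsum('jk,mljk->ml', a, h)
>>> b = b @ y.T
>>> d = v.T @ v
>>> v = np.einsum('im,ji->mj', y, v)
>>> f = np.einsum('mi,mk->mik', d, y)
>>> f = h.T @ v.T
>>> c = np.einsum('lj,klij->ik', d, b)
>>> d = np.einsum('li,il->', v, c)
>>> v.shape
(31, 5)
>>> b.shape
(31, 13, 5, 13)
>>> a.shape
(31, 31)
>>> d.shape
()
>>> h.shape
(5, 13, 31, 31)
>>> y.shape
(13, 31)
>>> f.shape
(31, 31, 13, 31)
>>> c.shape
(5, 31)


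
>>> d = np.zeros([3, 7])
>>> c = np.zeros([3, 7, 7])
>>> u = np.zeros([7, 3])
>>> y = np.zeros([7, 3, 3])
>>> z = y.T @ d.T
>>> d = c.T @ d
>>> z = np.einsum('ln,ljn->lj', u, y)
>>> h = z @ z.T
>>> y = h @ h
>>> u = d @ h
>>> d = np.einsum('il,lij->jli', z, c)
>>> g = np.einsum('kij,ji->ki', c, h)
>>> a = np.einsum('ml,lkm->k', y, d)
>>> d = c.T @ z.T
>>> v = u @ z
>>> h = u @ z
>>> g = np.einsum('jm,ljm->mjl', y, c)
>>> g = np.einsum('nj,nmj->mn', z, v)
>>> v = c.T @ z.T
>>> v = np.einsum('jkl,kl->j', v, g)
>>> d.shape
(7, 7, 7)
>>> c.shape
(3, 7, 7)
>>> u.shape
(7, 7, 7)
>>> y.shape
(7, 7)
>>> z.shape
(7, 3)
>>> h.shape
(7, 7, 3)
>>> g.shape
(7, 7)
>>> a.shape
(3,)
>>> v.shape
(7,)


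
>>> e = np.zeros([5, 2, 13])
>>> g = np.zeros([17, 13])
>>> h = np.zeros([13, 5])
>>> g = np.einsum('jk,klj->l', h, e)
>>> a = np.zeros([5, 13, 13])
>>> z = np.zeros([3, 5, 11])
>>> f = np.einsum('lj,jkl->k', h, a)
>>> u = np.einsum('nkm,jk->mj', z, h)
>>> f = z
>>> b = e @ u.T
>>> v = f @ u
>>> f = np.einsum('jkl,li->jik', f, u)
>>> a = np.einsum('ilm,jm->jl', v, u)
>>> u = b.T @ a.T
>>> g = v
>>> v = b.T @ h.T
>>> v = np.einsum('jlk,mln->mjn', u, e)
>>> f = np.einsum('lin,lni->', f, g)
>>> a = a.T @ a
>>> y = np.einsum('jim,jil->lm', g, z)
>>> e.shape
(5, 2, 13)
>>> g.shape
(3, 5, 13)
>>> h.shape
(13, 5)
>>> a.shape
(5, 5)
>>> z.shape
(3, 5, 11)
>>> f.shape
()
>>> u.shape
(11, 2, 11)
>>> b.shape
(5, 2, 11)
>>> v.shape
(5, 11, 13)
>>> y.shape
(11, 13)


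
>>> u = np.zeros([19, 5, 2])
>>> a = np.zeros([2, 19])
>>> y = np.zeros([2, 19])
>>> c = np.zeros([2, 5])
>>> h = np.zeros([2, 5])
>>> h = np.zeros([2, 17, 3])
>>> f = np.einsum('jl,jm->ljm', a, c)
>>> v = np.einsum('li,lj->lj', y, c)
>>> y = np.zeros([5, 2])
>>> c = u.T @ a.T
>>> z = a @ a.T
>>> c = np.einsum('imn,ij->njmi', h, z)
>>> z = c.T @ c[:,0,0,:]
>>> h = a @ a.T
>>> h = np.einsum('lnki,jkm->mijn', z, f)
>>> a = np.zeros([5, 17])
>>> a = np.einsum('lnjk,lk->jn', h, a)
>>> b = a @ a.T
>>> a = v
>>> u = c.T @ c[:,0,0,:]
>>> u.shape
(2, 17, 2, 2)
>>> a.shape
(2, 5)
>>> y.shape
(5, 2)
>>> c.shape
(3, 2, 17, 2)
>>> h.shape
(5, 2, 19, 17)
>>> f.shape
(19, 2, 5)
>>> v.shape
(2, 5)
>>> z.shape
(2, 17, 2, 2)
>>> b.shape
(19, 19)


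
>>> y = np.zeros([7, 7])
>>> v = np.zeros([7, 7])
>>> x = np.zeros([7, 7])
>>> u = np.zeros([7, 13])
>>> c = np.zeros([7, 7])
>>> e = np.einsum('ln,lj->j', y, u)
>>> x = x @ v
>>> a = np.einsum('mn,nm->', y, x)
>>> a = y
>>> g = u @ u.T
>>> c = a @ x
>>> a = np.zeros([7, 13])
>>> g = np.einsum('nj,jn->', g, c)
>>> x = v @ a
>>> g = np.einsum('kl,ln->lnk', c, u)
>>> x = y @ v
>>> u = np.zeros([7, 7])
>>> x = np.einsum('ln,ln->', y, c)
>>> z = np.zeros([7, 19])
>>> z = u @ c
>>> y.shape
(7, 7)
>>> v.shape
(7, 7)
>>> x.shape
()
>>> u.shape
(7, 7)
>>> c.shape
(7, 7)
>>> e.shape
(13,)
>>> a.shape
(7, 13)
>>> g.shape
(7, 13, 7)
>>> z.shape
(7, 7)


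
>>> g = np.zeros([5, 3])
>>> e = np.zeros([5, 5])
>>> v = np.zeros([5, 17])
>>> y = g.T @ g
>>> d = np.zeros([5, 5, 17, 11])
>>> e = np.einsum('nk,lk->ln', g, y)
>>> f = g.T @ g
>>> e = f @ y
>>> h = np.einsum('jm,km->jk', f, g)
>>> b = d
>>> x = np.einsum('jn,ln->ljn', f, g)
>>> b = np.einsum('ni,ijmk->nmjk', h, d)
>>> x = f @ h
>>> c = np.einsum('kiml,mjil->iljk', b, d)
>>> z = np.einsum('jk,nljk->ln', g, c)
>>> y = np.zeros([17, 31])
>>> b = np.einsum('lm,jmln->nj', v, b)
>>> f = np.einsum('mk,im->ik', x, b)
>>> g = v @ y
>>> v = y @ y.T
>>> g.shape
(5, 31)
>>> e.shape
(3, 3)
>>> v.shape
(17, 17)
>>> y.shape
(17, 31)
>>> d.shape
(5, 5, 17, 11)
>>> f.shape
(11, 5)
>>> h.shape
(3, 5)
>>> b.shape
(11, 3)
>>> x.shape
(3, 5)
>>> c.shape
(17, 11, 5, 3)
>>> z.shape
(11, 17)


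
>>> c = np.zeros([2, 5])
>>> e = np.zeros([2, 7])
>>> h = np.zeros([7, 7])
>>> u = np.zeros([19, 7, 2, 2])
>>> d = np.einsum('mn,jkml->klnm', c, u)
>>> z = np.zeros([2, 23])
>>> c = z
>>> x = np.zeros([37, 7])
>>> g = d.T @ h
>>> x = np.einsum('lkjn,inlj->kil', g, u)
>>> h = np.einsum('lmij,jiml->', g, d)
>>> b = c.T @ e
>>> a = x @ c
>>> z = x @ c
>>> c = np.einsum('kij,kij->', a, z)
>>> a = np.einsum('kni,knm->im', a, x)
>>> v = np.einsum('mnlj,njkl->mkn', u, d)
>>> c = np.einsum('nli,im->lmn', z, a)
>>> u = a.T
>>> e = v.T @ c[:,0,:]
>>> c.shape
(19, 2, 5)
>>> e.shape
(7, 5, 5)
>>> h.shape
()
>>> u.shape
(2, 23)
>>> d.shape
(7, 2, 5, 2)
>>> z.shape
(5, 19, 23)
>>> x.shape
(5, 19, 2)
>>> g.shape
(2, 5, 2, 7)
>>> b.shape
(23, 7)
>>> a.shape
(23, 2)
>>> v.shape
(19, 5, 7)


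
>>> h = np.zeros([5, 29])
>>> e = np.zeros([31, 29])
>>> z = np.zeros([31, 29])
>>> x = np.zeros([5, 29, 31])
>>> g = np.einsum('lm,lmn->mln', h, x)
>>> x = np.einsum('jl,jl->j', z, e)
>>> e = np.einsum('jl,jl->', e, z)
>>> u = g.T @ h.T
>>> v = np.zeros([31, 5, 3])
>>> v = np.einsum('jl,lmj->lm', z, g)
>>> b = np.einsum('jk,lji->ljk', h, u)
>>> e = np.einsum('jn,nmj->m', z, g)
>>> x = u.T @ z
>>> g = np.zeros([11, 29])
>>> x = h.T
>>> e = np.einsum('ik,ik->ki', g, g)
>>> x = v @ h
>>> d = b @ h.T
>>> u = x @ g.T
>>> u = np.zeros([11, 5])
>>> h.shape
(5, 29)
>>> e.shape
(29, 11)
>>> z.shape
(31, 29)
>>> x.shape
(29, 29)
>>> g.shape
(11, 29)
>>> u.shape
(11, 5)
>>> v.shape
(29, 5)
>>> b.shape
(31, 5, 29)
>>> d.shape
(31, 5, 5)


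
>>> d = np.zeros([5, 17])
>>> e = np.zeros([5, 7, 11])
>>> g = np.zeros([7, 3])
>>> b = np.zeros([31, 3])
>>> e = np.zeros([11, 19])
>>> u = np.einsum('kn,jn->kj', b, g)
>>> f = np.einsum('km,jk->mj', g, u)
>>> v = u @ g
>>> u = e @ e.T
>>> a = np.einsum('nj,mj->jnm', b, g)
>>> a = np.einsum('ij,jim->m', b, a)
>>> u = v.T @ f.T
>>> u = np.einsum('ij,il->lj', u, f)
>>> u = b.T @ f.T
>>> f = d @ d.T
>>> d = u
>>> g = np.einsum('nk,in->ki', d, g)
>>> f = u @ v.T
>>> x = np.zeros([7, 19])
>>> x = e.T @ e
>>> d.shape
(3, 3)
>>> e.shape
(11, 19)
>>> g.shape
(3, 7)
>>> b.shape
(31, 3)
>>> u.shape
(3, 3)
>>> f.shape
(3, 31)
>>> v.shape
(31, 3)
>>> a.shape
(7,)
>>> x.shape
(19, 19)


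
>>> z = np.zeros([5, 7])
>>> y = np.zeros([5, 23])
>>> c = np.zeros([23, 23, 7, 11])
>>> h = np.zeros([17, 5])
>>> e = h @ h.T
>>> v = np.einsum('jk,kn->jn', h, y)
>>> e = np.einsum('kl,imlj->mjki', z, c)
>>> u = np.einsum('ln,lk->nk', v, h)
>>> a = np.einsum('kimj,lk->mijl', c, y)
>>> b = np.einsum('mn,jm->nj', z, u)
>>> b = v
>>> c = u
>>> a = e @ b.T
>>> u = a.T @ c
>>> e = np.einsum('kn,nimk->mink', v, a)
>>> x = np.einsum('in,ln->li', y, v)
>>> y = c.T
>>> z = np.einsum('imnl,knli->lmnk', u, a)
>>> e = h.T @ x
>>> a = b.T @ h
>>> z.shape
(5, 5, 11, 23)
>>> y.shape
(5, 23)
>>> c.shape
(23, 5)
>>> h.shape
(17, 5)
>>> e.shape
(5, 5)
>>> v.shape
(17, 23)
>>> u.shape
(17, 5, 11, 5)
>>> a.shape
(23, 5)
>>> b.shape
(17, 23)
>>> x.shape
(17, 5)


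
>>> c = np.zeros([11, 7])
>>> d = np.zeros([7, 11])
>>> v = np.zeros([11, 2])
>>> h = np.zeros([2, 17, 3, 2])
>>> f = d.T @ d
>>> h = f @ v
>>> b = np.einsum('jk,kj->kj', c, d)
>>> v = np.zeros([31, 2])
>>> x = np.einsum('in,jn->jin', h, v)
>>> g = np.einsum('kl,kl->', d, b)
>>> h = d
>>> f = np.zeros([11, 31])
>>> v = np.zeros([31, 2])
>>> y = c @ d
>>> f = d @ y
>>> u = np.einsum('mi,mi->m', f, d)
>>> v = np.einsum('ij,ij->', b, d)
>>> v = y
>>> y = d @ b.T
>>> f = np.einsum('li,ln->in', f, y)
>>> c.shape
(11, 7)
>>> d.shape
(7, 11)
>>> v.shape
(11, 11)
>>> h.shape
(7, 11)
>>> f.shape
(11, 7)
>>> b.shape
(7, 11)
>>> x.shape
(31, 11, 2)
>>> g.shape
()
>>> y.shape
(7, 7)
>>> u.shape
(7,)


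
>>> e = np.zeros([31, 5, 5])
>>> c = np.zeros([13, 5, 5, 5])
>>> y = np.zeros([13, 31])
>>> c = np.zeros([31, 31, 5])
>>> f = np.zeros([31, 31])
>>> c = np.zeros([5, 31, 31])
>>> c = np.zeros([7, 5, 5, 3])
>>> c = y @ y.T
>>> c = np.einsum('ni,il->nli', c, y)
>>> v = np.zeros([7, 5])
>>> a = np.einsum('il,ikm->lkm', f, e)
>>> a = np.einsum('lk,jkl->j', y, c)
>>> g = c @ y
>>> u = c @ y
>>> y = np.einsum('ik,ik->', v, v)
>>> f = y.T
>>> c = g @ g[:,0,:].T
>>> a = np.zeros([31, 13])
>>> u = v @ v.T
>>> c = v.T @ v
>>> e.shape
(31, 5, 5)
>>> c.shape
(5, 5)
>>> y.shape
()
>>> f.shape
()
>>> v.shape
(7, 5)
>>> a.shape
(31, 13)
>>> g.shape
(13, 31, 31)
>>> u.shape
(7, 7)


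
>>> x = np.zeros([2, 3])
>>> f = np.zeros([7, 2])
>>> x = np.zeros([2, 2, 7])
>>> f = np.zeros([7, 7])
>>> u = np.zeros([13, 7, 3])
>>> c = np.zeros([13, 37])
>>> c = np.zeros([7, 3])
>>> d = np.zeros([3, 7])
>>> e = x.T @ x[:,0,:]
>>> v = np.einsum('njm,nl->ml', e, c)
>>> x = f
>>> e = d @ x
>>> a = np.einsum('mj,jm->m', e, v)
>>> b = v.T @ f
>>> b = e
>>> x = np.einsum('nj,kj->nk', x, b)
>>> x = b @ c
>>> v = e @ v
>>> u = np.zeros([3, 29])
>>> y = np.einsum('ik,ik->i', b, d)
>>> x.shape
(3, 3)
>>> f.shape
(7, 7)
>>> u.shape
(3, 29)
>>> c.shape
(7, 3)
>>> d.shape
(3, 7)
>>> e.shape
(3, 7)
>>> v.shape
(3, 3)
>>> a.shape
(3,)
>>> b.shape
(3, 7)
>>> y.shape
(3,)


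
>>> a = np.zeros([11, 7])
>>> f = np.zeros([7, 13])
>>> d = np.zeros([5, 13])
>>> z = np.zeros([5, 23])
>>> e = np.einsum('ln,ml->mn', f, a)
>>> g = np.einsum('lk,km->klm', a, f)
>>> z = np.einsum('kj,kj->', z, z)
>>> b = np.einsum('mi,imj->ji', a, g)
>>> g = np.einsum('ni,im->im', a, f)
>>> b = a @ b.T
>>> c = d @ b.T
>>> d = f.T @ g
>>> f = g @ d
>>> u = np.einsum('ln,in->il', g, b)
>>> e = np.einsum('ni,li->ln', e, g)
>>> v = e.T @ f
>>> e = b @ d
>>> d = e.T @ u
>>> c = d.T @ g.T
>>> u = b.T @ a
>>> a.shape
(11, 7)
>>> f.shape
(7, 13)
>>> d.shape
(13, 7)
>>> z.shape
()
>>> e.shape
(11, 13)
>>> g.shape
(7, 13)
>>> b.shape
(11, 13)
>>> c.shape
(7, 7)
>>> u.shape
(13, 7)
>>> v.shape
(11, 13)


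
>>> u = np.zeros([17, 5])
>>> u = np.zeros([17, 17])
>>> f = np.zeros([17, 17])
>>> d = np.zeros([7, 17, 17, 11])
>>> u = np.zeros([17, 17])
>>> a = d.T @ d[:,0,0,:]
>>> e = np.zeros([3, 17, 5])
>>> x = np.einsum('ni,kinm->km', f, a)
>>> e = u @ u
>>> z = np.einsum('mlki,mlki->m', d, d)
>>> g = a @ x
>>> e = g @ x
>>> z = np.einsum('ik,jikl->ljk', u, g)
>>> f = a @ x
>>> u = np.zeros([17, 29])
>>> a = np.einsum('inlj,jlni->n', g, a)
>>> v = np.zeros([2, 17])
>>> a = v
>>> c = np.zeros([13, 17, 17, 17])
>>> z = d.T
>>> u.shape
(17, 29)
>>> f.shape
(11, 17, 17, 11)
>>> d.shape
(7, 17, 17, 11)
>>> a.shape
(2, 17)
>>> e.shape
(11, 17, 17, 11)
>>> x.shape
(11, 11)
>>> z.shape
(11, 17, 17, 7)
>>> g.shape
(11, 17, 17, 11)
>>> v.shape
(2, 17)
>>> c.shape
(13, 17, 17, 17)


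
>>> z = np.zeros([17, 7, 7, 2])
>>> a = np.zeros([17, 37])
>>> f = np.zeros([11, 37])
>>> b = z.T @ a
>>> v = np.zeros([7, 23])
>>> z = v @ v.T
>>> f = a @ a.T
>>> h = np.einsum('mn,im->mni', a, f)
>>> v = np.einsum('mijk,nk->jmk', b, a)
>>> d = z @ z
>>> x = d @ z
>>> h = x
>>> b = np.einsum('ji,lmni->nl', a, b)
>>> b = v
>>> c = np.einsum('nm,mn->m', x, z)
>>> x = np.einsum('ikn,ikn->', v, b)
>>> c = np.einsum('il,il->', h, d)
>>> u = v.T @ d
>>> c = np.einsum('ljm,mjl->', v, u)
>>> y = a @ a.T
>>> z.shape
(7, 7)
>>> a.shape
(17, 37)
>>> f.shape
(17, 17)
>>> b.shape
(7, 2, 37)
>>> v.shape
(7, 2, 37)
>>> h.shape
(7, 7)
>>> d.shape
(7, 7)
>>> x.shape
()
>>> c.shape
()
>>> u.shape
(37, 2, 7)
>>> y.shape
(17, 17)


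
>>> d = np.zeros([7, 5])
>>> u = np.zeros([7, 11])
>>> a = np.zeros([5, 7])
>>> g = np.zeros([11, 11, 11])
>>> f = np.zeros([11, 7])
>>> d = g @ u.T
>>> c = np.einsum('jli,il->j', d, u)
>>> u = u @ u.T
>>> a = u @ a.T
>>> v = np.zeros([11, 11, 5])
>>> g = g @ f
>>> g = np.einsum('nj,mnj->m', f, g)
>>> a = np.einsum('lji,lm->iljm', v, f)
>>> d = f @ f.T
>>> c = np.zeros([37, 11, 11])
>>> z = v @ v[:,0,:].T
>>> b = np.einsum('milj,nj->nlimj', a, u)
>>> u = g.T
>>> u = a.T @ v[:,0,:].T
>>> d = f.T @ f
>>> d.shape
(7, 7)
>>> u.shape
(7, 11, 11, 11)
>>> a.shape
(5, 11, 11, 7)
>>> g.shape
(11,)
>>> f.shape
(11, 7)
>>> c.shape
(37, 11, 11)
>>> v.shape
(11, 11, 5)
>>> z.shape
(11, 11, 11)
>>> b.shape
(7, 11, 11, 5, 7)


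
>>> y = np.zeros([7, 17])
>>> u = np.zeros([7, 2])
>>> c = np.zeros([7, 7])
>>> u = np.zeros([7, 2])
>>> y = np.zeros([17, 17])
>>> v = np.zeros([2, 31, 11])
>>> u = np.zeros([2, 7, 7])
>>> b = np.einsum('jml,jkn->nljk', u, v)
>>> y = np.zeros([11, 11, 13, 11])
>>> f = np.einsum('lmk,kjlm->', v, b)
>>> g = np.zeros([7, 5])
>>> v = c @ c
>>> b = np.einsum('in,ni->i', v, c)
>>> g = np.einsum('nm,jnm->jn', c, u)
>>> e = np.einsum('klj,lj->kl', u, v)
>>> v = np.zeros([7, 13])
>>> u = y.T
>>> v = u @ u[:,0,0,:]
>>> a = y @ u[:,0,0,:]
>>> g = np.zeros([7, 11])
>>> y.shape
(11, 11, 13, 11)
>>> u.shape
(11, 13, 11, 11)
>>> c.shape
(7, 7)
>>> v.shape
(11, 13, 11, 11)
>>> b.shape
(7,)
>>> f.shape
()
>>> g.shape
(7, 11)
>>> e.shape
(2, 7)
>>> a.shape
(11, 11, 13, 11)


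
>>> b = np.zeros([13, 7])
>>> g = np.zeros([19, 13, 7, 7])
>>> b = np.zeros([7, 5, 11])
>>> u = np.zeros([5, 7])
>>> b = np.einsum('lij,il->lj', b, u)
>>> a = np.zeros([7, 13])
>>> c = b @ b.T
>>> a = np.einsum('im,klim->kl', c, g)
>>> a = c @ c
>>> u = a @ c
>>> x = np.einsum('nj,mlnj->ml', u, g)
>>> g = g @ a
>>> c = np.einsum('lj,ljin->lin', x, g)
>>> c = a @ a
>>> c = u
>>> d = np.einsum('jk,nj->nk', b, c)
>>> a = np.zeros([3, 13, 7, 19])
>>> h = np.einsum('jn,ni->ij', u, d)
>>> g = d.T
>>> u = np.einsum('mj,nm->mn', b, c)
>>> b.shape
(7, 11)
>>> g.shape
(11, 7)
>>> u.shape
(7, 7)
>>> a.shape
(3, 13, 7, 19)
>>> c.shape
(7, 7)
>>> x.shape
(19, 13)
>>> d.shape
(7, 11)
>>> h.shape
(11, 7)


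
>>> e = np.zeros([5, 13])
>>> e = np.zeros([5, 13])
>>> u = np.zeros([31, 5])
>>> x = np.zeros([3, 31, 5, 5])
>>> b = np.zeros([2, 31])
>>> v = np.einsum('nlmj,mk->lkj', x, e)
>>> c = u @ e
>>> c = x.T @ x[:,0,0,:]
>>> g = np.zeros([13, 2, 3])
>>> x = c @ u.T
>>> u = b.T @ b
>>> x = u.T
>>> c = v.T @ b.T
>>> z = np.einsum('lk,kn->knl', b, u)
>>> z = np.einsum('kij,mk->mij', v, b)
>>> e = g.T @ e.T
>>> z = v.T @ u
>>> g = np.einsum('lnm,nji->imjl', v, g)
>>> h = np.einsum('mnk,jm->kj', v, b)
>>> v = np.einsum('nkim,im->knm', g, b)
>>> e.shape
(3, 2, 5)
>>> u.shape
(31, 31)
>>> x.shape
(31, 31)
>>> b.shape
(2, 31)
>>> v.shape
(5, 3, 31)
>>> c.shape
(5, 13, 2)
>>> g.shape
(3, 5, 2, 31)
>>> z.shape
(5, 13, 31)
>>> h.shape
(5, 2)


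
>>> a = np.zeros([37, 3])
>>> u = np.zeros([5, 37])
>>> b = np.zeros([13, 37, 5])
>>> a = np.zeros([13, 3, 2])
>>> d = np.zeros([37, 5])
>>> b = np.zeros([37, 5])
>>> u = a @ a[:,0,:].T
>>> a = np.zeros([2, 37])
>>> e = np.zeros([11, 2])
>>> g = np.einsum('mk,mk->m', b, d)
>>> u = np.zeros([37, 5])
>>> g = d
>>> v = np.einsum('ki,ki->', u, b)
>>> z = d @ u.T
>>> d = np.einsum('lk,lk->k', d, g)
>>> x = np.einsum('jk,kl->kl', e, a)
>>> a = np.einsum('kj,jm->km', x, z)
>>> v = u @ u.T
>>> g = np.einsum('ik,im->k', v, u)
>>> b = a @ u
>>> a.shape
(2, 37)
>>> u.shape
(37, 5)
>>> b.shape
(2, 5)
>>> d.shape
(5,)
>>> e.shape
(11, 2)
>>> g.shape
(37,)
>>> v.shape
(37, 37)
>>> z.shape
(37, 37)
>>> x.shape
(2, 37)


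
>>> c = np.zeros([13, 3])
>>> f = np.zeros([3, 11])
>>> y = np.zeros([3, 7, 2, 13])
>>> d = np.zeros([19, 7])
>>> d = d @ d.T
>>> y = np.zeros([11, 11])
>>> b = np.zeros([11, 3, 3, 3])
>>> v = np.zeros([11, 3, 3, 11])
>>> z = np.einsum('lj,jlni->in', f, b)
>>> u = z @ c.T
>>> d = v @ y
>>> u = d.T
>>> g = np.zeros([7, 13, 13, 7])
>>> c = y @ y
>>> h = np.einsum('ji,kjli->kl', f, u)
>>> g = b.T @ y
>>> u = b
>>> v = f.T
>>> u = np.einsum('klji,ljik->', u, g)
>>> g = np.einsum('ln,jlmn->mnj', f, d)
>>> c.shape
(11, 11)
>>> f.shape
(3, 11)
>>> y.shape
(11, 11)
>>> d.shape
(11, 3, 3, 11)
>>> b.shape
(11, 3, 3, 3)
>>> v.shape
(11, 3)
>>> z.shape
(3, 3)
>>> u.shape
()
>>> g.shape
(3, 11, 11)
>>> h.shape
(11, 3)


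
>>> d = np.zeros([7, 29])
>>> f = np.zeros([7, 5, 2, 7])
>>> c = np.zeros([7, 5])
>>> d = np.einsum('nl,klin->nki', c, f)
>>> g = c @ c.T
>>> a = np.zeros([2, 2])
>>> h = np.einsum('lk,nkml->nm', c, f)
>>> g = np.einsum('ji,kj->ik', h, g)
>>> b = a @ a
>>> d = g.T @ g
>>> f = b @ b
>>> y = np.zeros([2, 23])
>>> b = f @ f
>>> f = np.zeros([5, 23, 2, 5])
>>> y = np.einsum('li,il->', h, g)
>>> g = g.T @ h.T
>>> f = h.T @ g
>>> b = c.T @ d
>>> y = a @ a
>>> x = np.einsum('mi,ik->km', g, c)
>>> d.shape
(7, 7)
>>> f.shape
(2, 7)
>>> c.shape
(7, 5)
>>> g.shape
(7, 7)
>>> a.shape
(2, 2)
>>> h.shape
(7, 2)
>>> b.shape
(5, 7)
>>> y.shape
(2, 2)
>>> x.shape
(5, 7)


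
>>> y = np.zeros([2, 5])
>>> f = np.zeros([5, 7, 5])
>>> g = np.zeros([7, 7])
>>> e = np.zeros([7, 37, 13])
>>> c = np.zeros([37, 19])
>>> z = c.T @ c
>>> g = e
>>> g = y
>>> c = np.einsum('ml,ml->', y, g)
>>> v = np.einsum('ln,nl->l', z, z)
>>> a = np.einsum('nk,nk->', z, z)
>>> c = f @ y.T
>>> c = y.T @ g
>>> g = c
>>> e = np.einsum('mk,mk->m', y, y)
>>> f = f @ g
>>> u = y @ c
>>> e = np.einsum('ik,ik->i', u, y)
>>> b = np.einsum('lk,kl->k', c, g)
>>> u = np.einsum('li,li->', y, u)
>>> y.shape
(2, 5)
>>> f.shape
(5, 7, 5)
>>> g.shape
(5, 5)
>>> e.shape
(2,)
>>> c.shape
(5, 5)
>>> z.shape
(19, 19)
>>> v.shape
(19,)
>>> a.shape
()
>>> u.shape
()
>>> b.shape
(5,)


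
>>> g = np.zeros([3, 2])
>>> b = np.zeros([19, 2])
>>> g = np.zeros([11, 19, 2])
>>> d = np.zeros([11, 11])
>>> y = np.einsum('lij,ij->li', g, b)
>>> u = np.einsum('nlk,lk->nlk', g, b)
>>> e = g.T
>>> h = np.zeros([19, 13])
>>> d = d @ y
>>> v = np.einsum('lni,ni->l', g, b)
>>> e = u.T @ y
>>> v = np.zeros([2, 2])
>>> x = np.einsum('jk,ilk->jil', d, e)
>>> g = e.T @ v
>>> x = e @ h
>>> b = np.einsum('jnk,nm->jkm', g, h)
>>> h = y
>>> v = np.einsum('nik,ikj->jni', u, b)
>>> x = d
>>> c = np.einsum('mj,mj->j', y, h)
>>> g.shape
(19, 19, 2)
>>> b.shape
(19, 2, 13)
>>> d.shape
(11, 19)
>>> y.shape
(11, 19)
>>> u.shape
(11, 19, 2)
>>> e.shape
(2, 19, 19)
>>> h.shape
(11, 19)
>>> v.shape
(13, 11, 19)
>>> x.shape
(11, 19)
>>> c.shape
(19,)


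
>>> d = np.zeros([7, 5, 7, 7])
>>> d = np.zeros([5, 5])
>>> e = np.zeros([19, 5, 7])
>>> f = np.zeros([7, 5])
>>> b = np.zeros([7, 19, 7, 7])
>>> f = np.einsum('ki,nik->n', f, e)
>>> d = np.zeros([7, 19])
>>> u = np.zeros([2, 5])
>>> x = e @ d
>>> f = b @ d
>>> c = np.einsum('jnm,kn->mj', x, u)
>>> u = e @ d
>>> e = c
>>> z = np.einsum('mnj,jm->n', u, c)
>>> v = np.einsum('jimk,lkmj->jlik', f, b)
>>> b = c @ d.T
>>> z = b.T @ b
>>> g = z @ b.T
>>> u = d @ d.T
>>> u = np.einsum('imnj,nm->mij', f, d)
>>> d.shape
(7, 19)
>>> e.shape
(19, 19)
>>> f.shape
(7, 19, 7, 19)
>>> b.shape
(19, 7)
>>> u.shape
(19, 7, 19)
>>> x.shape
(19, 5, 19)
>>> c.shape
(19, 19)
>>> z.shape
(7, 7)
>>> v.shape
(7, 7, 19, 19)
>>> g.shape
(7, 19)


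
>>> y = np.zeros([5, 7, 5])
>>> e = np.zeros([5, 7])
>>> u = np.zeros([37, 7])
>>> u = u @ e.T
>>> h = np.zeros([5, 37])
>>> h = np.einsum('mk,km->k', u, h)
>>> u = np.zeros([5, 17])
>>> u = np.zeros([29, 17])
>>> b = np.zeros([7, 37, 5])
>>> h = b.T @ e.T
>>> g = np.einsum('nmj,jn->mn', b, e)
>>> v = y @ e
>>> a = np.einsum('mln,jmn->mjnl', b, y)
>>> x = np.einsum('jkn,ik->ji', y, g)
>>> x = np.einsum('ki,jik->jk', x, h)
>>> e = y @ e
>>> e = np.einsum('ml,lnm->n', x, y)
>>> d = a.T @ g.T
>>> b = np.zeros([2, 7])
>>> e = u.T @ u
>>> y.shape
(5, 7, 5)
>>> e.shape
(17, 17)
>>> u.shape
(29, 17)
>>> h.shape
(5, 37, 5)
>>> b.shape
(2, 7)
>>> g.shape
(37, 7)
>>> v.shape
(5, 7, 7)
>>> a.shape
(7, 5, 5, 37)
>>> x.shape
(5, 5)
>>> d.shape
(37, 5, 5, 37)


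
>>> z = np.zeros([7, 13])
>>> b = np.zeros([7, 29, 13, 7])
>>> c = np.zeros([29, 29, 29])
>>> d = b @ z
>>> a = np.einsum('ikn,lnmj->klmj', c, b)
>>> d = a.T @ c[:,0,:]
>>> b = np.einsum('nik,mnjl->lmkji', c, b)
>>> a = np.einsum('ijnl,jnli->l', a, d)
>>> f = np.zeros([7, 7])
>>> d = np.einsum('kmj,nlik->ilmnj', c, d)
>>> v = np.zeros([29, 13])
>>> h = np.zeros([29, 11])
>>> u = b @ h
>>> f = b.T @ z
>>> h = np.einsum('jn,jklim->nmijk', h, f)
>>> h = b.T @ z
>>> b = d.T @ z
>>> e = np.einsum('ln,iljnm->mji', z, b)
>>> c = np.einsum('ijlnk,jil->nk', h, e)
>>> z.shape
(7, 13)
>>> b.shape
(29, 7, 29, 13, 13)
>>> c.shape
(7, 13)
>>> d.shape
(7, 13, 29, 7, 29)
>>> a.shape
(7,)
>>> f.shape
(29, 13, 29, 7, 13)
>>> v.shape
(29, 13)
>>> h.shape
(29, 13, 29, 7, 13)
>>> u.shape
(7, 7, 29, 13, 11)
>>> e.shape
(13, 29, 29)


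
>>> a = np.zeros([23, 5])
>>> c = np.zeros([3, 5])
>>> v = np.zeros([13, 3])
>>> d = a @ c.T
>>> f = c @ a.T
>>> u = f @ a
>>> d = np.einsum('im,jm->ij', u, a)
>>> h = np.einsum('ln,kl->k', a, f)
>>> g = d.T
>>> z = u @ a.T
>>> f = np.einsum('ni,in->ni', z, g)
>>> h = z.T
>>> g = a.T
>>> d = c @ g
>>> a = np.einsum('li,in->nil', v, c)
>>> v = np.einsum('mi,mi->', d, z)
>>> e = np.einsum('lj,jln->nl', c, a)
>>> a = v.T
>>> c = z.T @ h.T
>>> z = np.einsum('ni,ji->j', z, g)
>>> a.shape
()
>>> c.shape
(23, 23)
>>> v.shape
()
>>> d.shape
(3, 23)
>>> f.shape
(3, 23)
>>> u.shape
(3, 5)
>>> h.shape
(23, 3)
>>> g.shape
(5, 23)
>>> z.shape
(5,)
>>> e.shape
(13, 3)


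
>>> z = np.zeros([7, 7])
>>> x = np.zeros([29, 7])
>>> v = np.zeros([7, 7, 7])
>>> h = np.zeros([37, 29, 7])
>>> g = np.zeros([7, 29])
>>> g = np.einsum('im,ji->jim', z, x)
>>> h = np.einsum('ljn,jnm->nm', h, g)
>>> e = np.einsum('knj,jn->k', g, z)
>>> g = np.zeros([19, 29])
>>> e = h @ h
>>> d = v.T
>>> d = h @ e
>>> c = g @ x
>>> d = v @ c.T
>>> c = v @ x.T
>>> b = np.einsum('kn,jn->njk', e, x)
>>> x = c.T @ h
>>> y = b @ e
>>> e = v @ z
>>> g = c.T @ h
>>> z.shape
(7, 7)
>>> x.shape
(29, 7, 7)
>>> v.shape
(7, 7, 7)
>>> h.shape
(7, 7)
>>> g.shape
(29, 7, 7)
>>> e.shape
(7, 7, 7)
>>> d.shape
(7, 7, 19)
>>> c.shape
(7, 7, 29)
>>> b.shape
(7, 29, 7)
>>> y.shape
(7, 29, 7)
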